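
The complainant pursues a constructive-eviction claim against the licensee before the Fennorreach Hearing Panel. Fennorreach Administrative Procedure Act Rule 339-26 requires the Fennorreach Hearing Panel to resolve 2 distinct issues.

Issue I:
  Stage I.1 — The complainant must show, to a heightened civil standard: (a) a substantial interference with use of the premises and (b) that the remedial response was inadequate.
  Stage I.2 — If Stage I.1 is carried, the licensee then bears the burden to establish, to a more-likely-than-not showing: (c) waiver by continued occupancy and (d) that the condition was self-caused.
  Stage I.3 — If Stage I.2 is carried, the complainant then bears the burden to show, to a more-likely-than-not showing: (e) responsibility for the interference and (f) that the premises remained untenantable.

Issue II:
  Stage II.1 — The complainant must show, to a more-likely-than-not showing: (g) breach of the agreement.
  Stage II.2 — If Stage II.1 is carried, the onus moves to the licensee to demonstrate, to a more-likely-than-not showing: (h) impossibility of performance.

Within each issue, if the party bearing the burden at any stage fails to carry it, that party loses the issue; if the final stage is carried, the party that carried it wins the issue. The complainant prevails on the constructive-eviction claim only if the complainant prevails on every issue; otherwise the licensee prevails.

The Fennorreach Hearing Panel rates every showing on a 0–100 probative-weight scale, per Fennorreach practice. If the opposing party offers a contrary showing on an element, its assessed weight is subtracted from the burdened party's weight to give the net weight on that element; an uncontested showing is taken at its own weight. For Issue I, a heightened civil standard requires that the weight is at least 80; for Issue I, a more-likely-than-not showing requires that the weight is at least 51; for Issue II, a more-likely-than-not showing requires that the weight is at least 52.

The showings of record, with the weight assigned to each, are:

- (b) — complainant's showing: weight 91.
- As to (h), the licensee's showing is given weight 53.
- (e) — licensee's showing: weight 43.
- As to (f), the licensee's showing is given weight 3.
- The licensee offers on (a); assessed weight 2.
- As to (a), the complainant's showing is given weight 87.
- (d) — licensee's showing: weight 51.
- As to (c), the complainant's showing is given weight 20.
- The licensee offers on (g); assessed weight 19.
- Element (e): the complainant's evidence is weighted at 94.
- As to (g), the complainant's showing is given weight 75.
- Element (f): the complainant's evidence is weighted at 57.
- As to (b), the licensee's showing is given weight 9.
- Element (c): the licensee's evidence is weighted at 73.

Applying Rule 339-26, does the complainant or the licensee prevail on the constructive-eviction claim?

— Issue I —
At Stage I.1 the complainant must meet a heightened civil standard (weight is at least 80): on (a) the weight is 87 less the opposing 2 gives net 85, ≥ 80, so (a) meets the standard; on (b) the weight is 91 less the opposing 9 gives net 82, which does reach 80, so (b) meets the standard.
  Stage I.1 is satisfied; the onus moves to the licensee.
At Stage I.2 the licensee must meet a more-likely-than-not showing (weight is at least 51): on (c) the weight is 73 less the opposing 20 gives net 53, which does reach 51, so (c) meets the standard; on (d) the weight is 51, which does reach 51, so (d) meets the standard.
  The licensee carries Stage I.2; the complainant now bears the burden.
At Stage I.3 the complainant must meet a more-likely-than-not showing (weight is at least 51): on (e) the weight is 94 less the opposing 43 gives net 51, which does reach 51, so (e) meets the standard; on (f) the weight is 57 less the opposing 3 gives net 54, ≥ 51, so (f) meets the standard.
  All elements met at the final stage.
All stages carried — the complainant prevails on this issue.
— Issue II —
Stage II.1 (complainant, a more-likely-than-not showing, weight is at least 52): (g) net 75−19=56 ≥ 52 — meets.
  The complainant carries Stage II.1; the licensee now bears the burden.
Stage II.2 (licensee, a more-likely-than-not showing, weight is at least 52): (h) 53 ≥ 52 — meets.
  The licensee carries the last stage.
With every stage satisfied, the licensee prevails on this issue.
Per-issue: Issue I → complainant; Issue II → licensee. The complainant must prevail on every issue; overall, the licensee prevails.

licensee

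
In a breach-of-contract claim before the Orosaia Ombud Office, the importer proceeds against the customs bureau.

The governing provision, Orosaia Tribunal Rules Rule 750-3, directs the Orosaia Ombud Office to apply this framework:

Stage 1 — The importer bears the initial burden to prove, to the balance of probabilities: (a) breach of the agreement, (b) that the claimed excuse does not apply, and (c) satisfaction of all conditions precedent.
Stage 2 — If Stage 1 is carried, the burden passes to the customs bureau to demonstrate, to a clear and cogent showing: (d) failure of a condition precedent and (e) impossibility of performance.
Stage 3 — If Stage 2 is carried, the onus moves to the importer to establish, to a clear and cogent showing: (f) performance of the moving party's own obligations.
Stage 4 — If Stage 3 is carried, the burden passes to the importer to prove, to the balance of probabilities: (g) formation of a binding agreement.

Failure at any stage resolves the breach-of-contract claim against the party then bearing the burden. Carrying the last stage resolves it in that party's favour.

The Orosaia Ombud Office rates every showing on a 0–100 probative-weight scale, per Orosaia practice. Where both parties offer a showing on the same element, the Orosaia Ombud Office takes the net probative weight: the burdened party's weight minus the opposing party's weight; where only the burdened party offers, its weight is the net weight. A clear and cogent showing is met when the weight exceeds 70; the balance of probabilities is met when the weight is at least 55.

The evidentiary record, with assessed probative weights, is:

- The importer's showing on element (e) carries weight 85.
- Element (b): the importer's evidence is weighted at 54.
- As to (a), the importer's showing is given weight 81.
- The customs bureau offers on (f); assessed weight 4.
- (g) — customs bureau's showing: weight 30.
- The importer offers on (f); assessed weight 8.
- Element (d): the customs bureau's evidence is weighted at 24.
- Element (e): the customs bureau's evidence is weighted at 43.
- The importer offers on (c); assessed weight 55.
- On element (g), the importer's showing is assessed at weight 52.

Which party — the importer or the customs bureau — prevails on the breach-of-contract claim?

At Stage 1 the importer must meet the balance of probabilities (weight is at least 55): on (a) the weight is 81, which does reach 55, so (a) meets the standard; on (b) the weight is 54, < 55, so (b) does not meet the standard; on (c) the weight is 55, ≥ 55, so (c) meets the standard.
  Not every element is met, so the importer fails to carry Stage 1.
So the customs bureau prevails.

customs bureau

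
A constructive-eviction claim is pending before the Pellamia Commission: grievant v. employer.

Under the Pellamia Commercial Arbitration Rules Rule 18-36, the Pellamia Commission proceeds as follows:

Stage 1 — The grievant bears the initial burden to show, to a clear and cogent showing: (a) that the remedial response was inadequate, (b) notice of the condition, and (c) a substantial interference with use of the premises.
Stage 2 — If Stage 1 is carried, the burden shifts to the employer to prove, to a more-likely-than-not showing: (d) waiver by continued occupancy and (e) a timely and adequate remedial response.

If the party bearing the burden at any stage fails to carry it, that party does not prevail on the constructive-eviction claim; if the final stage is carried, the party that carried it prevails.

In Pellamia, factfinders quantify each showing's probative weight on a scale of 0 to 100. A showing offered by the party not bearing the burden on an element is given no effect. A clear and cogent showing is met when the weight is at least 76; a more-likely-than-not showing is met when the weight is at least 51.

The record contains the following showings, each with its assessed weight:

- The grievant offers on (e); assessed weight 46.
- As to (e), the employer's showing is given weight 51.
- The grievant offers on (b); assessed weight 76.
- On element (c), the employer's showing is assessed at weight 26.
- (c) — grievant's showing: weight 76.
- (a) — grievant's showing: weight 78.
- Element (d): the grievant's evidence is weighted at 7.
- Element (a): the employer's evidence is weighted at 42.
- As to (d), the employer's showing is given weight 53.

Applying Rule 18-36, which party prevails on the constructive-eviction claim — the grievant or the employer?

employer

Stage 1 (grievant, a clear and cogent showing, weight is at least 76): (a) 78 (employer's 42 disregarded) ≥ 76 — meets; (b) 76 ≥ 76 — meets; (c) 76 (employer's 26 disregarded) ≥ 76 — meets.
  The grievant carries Stage 1; the employer now bears the burden.
Stage 2 (employer, a more-likely-than-not showing, weight is at least 51): (d) 53 (grievant's 7 disregarded) ≥ 51 — meets; (e) 51 (grievant's 46 disregarded) ≥ 51 — meets.
  Stage 2 carried; the final stage is satisfied.
With every stage satisfied, the employer prevails.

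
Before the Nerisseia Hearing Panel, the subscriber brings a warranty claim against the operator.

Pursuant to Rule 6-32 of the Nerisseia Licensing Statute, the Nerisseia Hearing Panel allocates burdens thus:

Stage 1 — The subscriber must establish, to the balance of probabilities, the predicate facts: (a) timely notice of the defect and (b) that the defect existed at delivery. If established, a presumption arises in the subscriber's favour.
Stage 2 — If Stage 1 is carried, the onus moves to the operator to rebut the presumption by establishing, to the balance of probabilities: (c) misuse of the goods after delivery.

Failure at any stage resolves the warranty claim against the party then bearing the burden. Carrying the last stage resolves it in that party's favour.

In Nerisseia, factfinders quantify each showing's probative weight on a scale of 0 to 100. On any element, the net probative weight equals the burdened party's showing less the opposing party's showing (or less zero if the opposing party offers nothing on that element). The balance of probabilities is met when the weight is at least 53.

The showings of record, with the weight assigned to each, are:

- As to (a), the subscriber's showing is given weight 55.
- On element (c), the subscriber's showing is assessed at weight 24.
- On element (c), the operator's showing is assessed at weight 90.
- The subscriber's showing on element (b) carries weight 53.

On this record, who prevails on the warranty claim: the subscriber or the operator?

operator

Stage 1 — burden on subscriber; standard: the balance of probabilities (weight is at least 53).
    (a): 55 ≥ 53 [met]
    (b): 53 ≥ 53 [met]
  The subscriber carries Stage 1; the operator now bears the burden.
Stage 2 — burden on operator; standard: the balance of probabilities (weight is at least 53).
    (c): 90 − 24 = 66 ≥ 53 [met]
  Stage 2 carried; the final stage is satisfied.
All stages carried — the operator prevails.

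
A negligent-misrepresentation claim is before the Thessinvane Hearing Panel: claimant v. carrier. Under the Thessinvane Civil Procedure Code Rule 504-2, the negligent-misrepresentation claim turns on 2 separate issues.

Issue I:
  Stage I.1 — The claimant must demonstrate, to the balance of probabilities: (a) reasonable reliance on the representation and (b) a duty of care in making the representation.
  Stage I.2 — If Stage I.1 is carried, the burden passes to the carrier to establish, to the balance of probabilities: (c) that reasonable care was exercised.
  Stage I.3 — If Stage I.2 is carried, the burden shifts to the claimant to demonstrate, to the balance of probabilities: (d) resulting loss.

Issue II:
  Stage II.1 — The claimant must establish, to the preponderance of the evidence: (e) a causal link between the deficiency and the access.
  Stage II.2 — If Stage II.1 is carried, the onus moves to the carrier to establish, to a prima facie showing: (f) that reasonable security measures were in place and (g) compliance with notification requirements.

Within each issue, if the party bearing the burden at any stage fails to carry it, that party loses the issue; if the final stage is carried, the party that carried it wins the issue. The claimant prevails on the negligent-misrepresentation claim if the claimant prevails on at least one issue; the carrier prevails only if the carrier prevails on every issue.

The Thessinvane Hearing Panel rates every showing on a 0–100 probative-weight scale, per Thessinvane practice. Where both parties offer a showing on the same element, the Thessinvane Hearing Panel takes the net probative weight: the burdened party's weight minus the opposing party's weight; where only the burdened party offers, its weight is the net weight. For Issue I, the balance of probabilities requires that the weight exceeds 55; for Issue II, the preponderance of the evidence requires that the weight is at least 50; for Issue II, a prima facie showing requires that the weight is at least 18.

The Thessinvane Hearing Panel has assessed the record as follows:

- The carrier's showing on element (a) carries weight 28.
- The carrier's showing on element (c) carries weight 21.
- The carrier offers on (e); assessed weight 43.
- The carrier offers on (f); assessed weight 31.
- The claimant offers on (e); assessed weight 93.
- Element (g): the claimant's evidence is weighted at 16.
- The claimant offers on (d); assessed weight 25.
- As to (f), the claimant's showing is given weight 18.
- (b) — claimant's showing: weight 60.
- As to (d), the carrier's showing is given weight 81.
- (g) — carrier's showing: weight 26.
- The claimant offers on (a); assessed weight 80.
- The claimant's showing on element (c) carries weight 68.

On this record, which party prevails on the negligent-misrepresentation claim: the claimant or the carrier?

claimant

— Issue I —
At Stage I.1 the claimant must meet the balance of probabilities (weight exceeds 55): on (a) the weight is 80 less the opposing 28 gives net 52, ≤ 55, so (a) does not meet the standard; on (b) the weight is 60, > 55, so (b) meets the standard.
  The claimant does not carry Stage I.1.
So the carrier prevails on this issue.
— Issue II —
Stage II.1 — burden on claimant; standard: the preponderance of the evidence (weight is at least 50).
    (e): 93 − 43 = 50 ≥ 50 [met]
  The claimant carries Stage II.1; the carrier now bears the burden.
Stage II.2 — burden on carrier; standard: a prima facie showing (weight is at least 18).
    (f): 31 − 18 = 13 < 18 [not met]
    (g): 26 − 16 = 10 < 18 [not met]
  Stage II.2 not carried; the carrier fails its burden.
The claimant prevails on this issue.
Per-issue: Issue I → carrier; Issue II → claimant. The claimant must prevail on at least one issue; overall, the claimant prevails.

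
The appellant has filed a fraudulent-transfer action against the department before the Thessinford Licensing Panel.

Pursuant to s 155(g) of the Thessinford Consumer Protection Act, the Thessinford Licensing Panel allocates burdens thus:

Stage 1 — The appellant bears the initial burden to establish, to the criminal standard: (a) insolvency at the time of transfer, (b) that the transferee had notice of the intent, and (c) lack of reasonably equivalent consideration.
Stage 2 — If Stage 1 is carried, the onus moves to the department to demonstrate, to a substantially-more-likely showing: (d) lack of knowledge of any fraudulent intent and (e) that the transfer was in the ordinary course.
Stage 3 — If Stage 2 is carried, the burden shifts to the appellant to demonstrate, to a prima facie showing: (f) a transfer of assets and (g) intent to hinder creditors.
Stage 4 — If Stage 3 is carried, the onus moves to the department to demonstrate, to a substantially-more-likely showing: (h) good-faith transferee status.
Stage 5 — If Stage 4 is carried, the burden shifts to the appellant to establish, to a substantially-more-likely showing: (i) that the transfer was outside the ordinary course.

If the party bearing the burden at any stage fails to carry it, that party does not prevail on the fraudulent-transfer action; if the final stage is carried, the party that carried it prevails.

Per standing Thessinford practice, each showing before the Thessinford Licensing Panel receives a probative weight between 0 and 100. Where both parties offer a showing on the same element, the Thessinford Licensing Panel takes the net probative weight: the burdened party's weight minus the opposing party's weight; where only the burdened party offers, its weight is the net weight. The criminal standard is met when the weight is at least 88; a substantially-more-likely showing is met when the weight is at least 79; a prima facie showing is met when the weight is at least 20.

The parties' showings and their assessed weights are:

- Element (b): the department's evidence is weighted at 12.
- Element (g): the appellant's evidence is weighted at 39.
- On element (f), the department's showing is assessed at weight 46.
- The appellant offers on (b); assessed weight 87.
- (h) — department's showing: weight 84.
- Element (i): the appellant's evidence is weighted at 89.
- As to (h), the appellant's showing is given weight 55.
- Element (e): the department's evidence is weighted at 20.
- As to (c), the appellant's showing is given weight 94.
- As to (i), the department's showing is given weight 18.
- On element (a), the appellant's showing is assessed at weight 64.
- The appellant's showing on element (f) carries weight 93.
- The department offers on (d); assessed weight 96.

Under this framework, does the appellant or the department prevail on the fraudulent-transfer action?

department

Stage 1 (appellant, the criminal standard, weight is at least 88): (a) 64 < 88 — fails; (b) net 87−12=75 < 88 — fails; (c) 94 ≥ 88 — meets.
  Stage 1 not carried; the appellant fails its burden.
The analysis ends at Stage 1; the department prevails.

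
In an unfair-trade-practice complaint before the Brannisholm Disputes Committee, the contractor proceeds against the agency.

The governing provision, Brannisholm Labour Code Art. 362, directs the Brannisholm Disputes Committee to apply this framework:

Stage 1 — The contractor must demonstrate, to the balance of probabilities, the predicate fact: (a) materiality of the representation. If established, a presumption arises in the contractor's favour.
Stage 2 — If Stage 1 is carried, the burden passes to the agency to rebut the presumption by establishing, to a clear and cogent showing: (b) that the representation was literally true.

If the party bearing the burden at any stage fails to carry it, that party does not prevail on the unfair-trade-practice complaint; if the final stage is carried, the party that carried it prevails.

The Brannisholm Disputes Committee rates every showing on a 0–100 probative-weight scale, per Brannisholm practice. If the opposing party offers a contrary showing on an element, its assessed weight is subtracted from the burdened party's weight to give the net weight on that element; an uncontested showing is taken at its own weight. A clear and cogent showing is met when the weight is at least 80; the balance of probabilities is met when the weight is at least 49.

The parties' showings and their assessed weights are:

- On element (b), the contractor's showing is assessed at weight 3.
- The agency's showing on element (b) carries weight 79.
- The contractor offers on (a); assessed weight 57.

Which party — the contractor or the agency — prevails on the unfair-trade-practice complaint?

Stage 1 (contractor, the balance of probabilities, weight is at least 49): (a) 57 ≥ 49 — meets.
  Stage 1 carried; the burden shifts to the agency.
Stage 2 (agency, a clear and cogent showing, weight is at least 80): (b) net 79−3=76 < 80 — fails.
  Stage 2 not carried; the agency fails its burden.
So the contractor prevails.

contractor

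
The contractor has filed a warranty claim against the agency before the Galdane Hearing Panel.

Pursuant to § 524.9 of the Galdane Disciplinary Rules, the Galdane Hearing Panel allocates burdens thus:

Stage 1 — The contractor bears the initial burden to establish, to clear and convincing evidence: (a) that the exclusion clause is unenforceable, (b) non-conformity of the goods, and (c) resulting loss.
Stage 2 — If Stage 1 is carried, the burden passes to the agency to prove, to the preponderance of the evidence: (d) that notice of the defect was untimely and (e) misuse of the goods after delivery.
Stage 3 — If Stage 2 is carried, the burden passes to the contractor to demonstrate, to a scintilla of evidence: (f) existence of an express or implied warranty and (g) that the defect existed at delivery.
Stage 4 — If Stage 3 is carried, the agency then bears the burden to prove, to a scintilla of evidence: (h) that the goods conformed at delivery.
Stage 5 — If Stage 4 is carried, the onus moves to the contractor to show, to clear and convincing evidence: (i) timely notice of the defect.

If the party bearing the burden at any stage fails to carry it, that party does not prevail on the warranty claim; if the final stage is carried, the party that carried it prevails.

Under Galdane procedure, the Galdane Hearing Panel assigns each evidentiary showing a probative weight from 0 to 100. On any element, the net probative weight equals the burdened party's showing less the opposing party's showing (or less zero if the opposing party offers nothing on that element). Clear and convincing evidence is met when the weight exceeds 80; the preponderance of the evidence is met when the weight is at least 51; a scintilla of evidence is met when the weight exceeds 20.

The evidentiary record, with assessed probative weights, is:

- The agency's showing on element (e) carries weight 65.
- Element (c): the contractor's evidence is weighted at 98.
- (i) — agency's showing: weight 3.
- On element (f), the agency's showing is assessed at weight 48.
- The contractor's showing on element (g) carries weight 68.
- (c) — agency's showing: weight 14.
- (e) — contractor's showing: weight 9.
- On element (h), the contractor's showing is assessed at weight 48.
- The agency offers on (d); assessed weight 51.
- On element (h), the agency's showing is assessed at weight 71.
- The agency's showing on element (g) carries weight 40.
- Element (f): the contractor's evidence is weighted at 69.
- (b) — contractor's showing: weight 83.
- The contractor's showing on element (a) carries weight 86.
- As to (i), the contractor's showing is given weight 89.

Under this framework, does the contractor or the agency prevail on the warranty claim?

contractor

Stage 1 — burden on contractor; standard: clear and convincing evidence (weight exceeds 80).
    (a): 86 > 80 [met]
    (b): 83 > 80 [met]
    (c): 98 − 14 = 84 > 80 [met]
  Stage 1 carried; the burden shifts to the agency.
Stage 2 — burden on agency; standard: the preponderance of the evidence (weight is at least 51).
    (d): 51 ≥ 51 [met]
    (e): 65 − 9 = 56 ≥ 51 [met]
  The agency carries Stage 2; the contractor now bears the burden.
Stage 3 — burden on contractor; standard: a scintilla of evidence (weight exceeds 20).
    (f): 69 − 48 = 21 > 20 [met]
    (g): 68 − 40 = 28 > 20 [met]
  The contractor carries Stage 3; the agency now bears the burden.
Stage 4 — burden on agency; standard: a scintilla of evidence (weight exceeds 20).
    (h): 71 − 48 = 23 > 20 [met]
  Stage 4 is satisfied; the onus moves to the contractor.
Stage 5 — burden on contractor; standard: clear and convincing evidence (weight exceeds 80).
    (i): 89 − 3 = 86 > 80 [met]
  All elements met at the final stage.
Every stage carried; the contractor prevails.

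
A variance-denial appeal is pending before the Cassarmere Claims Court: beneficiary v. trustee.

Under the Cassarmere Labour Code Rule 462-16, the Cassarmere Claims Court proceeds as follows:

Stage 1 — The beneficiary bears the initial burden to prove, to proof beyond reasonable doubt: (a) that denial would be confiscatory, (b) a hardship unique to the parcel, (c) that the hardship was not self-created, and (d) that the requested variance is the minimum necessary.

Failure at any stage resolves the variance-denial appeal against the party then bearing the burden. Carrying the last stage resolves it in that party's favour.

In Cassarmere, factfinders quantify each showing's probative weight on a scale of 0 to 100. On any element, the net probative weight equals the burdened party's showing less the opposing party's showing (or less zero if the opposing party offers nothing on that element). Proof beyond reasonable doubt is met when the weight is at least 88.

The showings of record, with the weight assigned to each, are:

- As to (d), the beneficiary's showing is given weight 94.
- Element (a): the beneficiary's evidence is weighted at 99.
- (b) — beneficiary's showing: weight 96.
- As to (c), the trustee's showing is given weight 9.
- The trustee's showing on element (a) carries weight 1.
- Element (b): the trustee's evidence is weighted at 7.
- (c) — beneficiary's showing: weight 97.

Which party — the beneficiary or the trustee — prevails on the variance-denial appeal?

Stage 1 (beneficiary, proof beyond reasonable doubt, weight is at least 88): (a) net 99−1=98 ≥ 88 — meets; (b) net 96−7=89 ≥ 88 — meets; (c) net 97−9=88 ≥ 88 — meets; (d) 94 ≥ 88 — meets.
  Stage 1 carried; the final stage is satisfied.
All stages carried — the beneficiary prevails.

beneficiary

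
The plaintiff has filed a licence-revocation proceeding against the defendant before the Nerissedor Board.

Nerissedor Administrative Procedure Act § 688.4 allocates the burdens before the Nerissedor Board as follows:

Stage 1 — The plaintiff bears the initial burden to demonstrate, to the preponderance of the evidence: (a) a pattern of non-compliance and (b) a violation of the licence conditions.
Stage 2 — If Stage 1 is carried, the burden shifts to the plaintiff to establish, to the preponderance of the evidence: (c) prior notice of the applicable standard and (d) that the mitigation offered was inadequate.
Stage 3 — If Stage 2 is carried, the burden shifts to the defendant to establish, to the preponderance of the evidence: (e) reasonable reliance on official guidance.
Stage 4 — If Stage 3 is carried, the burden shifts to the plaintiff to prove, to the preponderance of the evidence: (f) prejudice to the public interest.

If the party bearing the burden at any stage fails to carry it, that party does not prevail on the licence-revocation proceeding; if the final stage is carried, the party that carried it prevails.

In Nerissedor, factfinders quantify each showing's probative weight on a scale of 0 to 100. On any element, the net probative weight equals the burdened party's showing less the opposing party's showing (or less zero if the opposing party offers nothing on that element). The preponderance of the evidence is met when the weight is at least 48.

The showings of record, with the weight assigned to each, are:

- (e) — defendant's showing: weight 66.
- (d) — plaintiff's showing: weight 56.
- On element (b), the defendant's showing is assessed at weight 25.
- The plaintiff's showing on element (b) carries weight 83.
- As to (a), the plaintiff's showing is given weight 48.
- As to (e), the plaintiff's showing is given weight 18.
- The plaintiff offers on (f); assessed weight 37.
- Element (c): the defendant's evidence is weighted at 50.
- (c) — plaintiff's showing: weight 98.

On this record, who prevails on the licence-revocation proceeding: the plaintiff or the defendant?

At Stage 1 the plaintiff must meet the preponderance of the evidence (weight is at least 48): on (a) the weight is 48, which does reach 48, so (a) meets the standard; on (b) the weight is 83 less the opposing 25 gives net 58, which does reach 48, so (b) meets the standard.
  Stage 1 carried; the burden remains with the plaintiff.
At Stage 2 the plaintiff must meet the preponderance of the evidence (weight is at least 48): on (c) the weight is 98 less the opposing 50 gives net 48, ≥ 48, so (c) meets the standard; on (d) the weight is 56, which does reach 48, so (d) meets the standard.
  All elements met. The burden passes to the defendant.
At Stage 3 the defendant must meet the preponderance of the evidence (weight is at least 48): on (e) the weight is 66 less the opposing 18 gives net 48, ≥ 48, so (e) meets the standard.
  Stage 3 carried; the burden shifts to the plaintiff.
At Stage 4 the plaintiff must meet the preponderance of the evidence (weight is at least 48): on (f) the weight is 37, < 48, so (f) does not meet the standard.
  Stage 4 not carried; the plaintiff fails its burden.
The analysis ends at Stage 4; the defendant prevails.

defendant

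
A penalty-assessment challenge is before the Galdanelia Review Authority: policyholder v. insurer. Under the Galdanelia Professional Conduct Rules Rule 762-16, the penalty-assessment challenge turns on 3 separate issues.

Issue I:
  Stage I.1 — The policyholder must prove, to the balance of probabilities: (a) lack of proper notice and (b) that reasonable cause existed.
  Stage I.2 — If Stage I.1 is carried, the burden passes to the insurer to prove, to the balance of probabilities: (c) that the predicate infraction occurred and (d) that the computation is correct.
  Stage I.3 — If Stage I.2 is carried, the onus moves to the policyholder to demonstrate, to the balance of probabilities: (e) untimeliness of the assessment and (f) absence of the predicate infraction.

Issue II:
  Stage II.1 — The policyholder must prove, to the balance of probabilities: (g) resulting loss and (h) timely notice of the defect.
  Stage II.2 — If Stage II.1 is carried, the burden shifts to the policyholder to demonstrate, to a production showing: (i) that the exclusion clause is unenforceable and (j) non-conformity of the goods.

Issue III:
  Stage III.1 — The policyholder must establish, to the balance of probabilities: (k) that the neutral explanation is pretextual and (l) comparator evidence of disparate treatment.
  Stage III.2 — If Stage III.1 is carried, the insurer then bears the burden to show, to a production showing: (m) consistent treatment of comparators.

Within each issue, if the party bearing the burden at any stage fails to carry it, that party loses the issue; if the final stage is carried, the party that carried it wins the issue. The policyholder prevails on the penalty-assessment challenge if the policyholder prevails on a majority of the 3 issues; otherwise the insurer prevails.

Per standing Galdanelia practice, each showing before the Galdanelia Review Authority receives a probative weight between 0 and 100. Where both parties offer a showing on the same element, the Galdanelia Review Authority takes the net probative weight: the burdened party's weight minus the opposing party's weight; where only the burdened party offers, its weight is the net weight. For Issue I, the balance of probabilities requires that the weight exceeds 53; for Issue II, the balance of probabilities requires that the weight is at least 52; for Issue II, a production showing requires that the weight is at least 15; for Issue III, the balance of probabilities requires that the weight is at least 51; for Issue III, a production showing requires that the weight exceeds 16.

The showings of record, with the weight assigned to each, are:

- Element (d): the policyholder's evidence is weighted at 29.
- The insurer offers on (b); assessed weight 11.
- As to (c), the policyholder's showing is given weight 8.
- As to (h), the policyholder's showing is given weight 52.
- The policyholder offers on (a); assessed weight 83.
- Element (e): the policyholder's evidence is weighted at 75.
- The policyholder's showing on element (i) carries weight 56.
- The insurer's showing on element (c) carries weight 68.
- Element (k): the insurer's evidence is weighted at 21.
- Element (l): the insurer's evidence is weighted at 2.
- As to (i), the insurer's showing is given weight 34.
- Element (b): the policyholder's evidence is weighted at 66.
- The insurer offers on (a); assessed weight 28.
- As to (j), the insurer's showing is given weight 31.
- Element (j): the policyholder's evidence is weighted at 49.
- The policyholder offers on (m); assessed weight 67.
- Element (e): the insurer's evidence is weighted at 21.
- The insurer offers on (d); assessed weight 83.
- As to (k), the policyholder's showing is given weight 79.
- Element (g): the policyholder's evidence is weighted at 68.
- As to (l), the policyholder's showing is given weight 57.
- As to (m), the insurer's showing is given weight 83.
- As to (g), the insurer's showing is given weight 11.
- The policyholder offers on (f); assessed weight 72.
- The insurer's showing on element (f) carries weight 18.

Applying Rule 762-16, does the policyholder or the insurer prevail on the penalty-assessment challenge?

policyholder

— Issue I —
Stage I.1 — burden on policyholder; standard: the balance of probabilities (weight exceeds 53).
    (a): 83 − 28 = 55 > 53 [met]
    (b): 66 − 11 = 55 > 53 [met]
  Stage I.1 is satisfied; the onus moves to the insurer.
Stage I.2 — burden on insurer; standard: the balance of probabilities (weight exceeds 53).
    (c): 68 − 8 = 60 > 53 [met]
    (d): 83 − 29 = 54 > 53 [met]
  Stage I.2 is satisfied; the onus moves to the policyholder.
Stage I.3 — burden on policyholder; standard: the balance of probabilities (weight exceeds 53).
    (e): 75 − 21 = 54 > 53 [met]
    (f): 72 − 18 = 54 > 53 [met]
  Stage I.3 carried; the final stage is satisfied.
With every stage satisfied, the policyholder prevails on this issue.
— Issue II —
At Stage II.1 the policyholder must meet the balance of probabilities (weight is at least 52): on (g) the weight is 68 less the opposing 11 gives net 57, which does reach 52, so (g) meets the standard; on (h) the weight is 52, ≥ 52, so (h) meets the standard.
  Stage II.1 carried; the burden remains with the policyholder.
At Stage II.2 the policyholder must meet a production showing (weight is at least 15): on (i) the weight is 56 less the opposing 34 gives net 22, ≥ 15, so (i) meets the standard; on (j) the weight is 49 less the opposing 31 gives net 18, which does reach 15, so (j) meets the standard.
  The policyholder carries the last stage.
With every stage satisfied, the policyholder prevails on this issue.
— Issue III —
At Stage III.1 the policyholder must meet the balance of probabilities (weight is at least 51): on (k) the weight is 79 less the opposing 21 gives net 58, which does reach 51, so (k) meets the standard; on (l) the weight is 57 less the opposing 2 gives net 55, ≥ 51, so (l) meets the standard.
  The policyholder carries Stage III.1; the insurer now bears the burden.
At Stage III.2 the insurer must meet a production showing (weight exceeds 16): on (m) the weight is 83 less the opposing 67 gives net 16, which does not exceed 16, so (m) does not meet the standard.
  Not every element is met, so the insurer fails to carry Stage III.2.
So the policyholder prevails on this issue.
Per-issue: Issue I → policyholder; Issue II → policyholder; Issue III → policyholder. The policyholder must prevail on a majority of issues; overall, the policyholder prevails.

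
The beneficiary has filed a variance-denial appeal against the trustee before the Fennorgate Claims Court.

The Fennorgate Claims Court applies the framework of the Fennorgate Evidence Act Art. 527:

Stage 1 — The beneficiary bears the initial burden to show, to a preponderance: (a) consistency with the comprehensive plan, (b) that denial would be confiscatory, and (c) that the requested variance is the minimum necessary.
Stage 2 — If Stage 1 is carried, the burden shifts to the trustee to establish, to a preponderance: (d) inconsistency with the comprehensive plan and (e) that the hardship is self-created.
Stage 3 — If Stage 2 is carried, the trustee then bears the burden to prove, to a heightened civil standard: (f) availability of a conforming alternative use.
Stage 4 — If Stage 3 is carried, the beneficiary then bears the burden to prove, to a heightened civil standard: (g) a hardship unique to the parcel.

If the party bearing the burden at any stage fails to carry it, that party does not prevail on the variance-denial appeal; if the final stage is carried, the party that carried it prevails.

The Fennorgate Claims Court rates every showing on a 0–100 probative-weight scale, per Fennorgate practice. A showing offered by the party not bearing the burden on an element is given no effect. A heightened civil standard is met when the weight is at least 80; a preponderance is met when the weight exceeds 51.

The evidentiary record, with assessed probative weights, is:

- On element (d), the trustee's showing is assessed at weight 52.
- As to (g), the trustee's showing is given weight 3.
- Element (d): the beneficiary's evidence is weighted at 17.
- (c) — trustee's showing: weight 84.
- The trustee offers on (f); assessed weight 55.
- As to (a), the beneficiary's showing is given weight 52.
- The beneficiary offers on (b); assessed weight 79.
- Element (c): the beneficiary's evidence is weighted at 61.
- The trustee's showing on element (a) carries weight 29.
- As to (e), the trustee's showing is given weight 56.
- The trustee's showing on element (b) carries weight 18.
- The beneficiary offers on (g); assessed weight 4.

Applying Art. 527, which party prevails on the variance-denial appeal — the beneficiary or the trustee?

beneficiary

Stage 1 — burden on beneficiary; standard: a preponderance (weight exceeds 51).
    (a): 52 (trustee's 29 disregarded) > 51 [met]
    (b): 79 (trustee's 18 disregarded) > 51 [met]
    (c): 61 (trustee's 84 disregarded) > 51 [met]
  Stage 1 is satisfied; the onus moves to the trustee.
Stage 2 — burden on trustee; standard: a preponderance (weight exceeds 51).
    (d): 52 (beneficiary's 17 disregarded) > 51 [met]
    (e): 56 > 51 [met]
  Stage 2 carried; the burden remains with the trustee.
Stage 3 — burden on trustee; standard: a heightened civil standard (weight is at least 80).
    (f): 55 < 80 [not met]
  Stage 3 not carried; the trustee fails its burden.
The beneficiary prevails.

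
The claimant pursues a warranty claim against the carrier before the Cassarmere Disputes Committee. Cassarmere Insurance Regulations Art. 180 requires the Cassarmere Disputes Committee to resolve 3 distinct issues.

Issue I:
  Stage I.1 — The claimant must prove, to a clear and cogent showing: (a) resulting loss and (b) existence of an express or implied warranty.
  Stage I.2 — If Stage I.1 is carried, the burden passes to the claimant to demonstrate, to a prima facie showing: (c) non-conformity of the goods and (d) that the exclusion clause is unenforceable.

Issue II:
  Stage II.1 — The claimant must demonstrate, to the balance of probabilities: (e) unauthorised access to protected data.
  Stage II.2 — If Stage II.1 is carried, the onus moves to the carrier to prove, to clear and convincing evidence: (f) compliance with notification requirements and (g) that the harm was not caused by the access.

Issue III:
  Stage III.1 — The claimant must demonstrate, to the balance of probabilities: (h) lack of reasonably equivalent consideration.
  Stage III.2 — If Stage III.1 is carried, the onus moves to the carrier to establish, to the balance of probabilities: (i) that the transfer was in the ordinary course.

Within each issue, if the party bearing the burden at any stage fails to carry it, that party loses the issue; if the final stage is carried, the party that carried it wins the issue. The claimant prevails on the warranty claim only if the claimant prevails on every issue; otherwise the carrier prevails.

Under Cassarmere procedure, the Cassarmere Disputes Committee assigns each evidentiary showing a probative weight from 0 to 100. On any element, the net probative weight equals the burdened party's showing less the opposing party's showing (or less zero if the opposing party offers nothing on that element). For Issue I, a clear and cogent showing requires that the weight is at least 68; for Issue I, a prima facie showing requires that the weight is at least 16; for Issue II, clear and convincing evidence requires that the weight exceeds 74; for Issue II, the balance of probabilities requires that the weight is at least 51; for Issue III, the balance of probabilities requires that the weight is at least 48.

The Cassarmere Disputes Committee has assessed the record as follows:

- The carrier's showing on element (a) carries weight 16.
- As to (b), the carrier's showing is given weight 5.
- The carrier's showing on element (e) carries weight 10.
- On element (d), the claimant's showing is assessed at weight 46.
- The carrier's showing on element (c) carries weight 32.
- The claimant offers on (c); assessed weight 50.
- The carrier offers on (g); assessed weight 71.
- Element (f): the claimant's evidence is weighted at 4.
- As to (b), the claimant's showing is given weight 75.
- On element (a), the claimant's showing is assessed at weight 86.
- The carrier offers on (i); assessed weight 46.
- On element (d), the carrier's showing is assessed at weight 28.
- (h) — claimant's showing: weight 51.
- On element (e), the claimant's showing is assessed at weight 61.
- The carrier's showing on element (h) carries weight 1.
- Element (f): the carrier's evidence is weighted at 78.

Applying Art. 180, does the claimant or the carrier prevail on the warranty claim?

— Issue I —
Stage I.1 (claimant, a clear and cogent showing, weight is at least 68): (a) net 86−16=70 ≥ 68 — meets; (b) net 75−5=70 ≥ 68 — meets.
  All elements met. The claimant retains the burden for Stage I.2.
Stage I.2 (claimant, a prima facie showing, weight is at least 16): (c) net 50−32=18 ≥ 16 — meets; (d) net 46−28=18 ≥ 16 — meets.
  All elements met at the final stage.
With every stage satisfied, the claimant prevails on this issue.
— Issue II —
Stage II.1 (claimant, the balance of probabilities, weight is at least 51): (e) net 61−10=51 ≥ 51 — meets.
  Stage II.1 carried; the burden shifts to the carrier.
Stage II.2 (carrier, clear and convincing evidence, weight exceeds 74): (f) net 78−4=74 ≤ 74 — fails; (g) 71 ≤ 74 — fails.
  Not every element is met, so the carrier fails to carry Stage II.2.
The analysis ends at Stage II.2; the claimant prevails on this issue.
— Issue III —
Stage III.1 (claimant, the balance of probabilities, weight is at least 48): (h) net 51−1=50 ≥ 48 — meets.
  Stage III.1 carried; the burden shifts to the carrier.
Stage III.2 (carrier, the balance of probabilities, weight is at least 48): (i) 46 < 48 — fails.
  Not every element is met, so the carrier fails to carry Stage III.2.
So the claimant prevails on this issue.
Per-issue: Issue I → claimant; Issue II → claimant; Issue III → claimant. The claimant must prevail on every issue; overall, the claimant prevails.

claimant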